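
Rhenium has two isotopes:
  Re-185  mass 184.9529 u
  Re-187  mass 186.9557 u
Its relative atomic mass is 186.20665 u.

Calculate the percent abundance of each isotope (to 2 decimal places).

Re-185: 37.40%, Re-187: 62.60%

Writing the weighted mean with unknown fraction x of Re-185:
184.9529·x + 186.9557·(1 − x) = 186.20665
(184.9529 − 186.9557)·x = 186.20665 − 186.9557
x = -0.74905 / -2.0028 = 0.37400 → 37.40% Re-185, 62.60% Re-187.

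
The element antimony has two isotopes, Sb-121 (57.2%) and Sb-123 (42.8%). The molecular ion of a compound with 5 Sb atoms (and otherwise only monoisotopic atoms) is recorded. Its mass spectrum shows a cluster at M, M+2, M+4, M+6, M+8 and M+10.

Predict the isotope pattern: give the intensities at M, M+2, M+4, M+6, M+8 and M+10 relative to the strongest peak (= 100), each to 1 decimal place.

Each Sb atom is independently Sb-121 (p = 0.572) or Sb-123 (q = 0.428); the cluster is the binomial expansion (p + q)^5.
P(M) = 0.572^5 = 0.061232
P(M+2) = 5 × 0.572^4 × 0.428^1 = 0.229086
P(M+4) = 10 × 0.572^3 × 0.428^2 = 0.342827
P(M+6) = 10 × 0.572^2 × 0.428^3 = 0.256521
P(M+8) = 5 × 0.572^1 × 0.428^4 = 0.095971
P(M+10) = 0.428^5 = 0.014362
The M+4 peak is largest (0.342827); scaling to 100 gives 17.9 : 66.8 : 100.0 : 74.8 : 28.0 : 4.2.

17.9 : 66.8 : 100.0 : 74.8 : 28.0 : 4.2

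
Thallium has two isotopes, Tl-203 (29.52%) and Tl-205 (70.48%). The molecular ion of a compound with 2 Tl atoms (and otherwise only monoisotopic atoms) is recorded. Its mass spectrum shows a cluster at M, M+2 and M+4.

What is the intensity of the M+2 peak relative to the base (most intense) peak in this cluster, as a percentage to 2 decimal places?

83.77%

Binomial terms of (0.2952 + 0.7048)^2: M 0.0871, M+2 0.4161, M+4 0.4967 → M+4 is the base peak.
P(M+4) = C(2,2) × 0.2952^0 × 0.7048^2 = 1 × 1.0000 × 0.49674304 = 0.496743 (base)
P(M+2) = C(2,1) × 0.2952^1 × 0.7048^1 = 2 × 0.2952 × 0.7048 = 0.416114
Relative intensity = 0.416114 / 0.496743 × 100 = 83.77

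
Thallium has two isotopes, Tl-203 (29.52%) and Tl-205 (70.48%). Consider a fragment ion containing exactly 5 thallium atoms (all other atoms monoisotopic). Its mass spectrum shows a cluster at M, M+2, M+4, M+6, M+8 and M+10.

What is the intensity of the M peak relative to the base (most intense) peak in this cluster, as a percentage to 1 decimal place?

0.6%

Term probabilities: M 0.0022, M+2 0.0268, M+4 0.1278, M+6 0.3051, M+8 0.3642, M+10 0.1739. Base peak = M+8.
P(M+8) = C(5,4) × 0.2952^1 × 0.7048^4 = 5 × 0.2952 × 0.24675365 = 0.364208 (base)
P(M) = C(5,0) × 0.2952^5 × 0.7048^0 = 1 × 0.00224172 × 1.0000 = 0.002242
Relative intensity = 0.002242 / 0.364208 × 100 = 0.6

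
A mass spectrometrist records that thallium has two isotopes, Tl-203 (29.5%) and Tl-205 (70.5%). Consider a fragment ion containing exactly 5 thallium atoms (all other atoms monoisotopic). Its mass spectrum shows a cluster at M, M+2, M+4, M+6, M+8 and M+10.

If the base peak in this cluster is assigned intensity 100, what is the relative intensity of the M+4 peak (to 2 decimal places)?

Binomial terms of (0.295 + 0.705)^5: M 0.0022, M+2 0.0267, M+4 0.1276, M+6 0.3049, M+8 0.3644, M+10 0.1742 → M+8 is the base peak.
P(M+8) = C(5,4) × 0.295^1 × 0.705^4 = 5 × 0.2950 × 0.24703385 = 0.364375 (base)
P(M+4) = C(5,2) × 0.295^3 × 0.705^2 = 10 × 0.02567237 × 0.497025 = 0.127598
Relative intensity = 0.127598 / 0.364375 × 100 = 35.02

35.02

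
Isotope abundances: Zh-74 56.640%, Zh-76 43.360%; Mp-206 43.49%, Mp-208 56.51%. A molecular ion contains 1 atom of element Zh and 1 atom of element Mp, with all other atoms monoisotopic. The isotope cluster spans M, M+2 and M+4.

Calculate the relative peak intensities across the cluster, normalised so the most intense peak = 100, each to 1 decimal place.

Element Zh pattern (n=1): 0.5664 : 0.4336
Element Mp pattern (n=1): 0.4349 : 0.5651
Convolve the two distributions (both contribute in 2-u steps):
  M: 0.5664×0.4349 = 0.246327
  M+2: 0.5664×0.5651 + 0.4336×0.4349 = 0.508645
  M+4: 0.4336×0.5651 = 0.245027
Scale to base peak (0.508645) = 100: 48.4 : 100.0 : 48.2

48.4 : 100.0 : 48.2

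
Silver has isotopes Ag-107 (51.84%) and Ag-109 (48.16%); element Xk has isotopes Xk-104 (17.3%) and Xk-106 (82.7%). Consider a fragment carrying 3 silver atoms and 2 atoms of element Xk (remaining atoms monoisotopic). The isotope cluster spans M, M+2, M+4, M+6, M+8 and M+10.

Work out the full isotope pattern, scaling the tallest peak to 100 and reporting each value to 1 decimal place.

Silver pattern (n=3): 0.13931407 : 0.38827347 : 0.36071085 : 0.11170161
Element Xk pattern (n=2): 0.029929 : 0.286142 : 0.683929
Convolve the two distributions (both contribute in 2-u steps):
  M: 0.13931407×0.029929 = 0.004170
  M+2: 0.13931407×0.286142 + 0.38827347×0.029929 = 0.051484
  M+4: 0.13931407×0.683929 + 0.38827347×0.286142 + 0.36071085×0.029929 = 0.217178
  M+6: 0.38827347×0.683929 + 0.36071085×0.286142 + 0.11170161×0.029929 = 0.372109
  M+8: 0.36071085×0.683929 + 0.11170161×0.286142 = 0.278663
  M+10: 0.11170161×0.683929 = 0.076396
Scale to base peak (0.372109) = 100: 1.1 : 13.8 : 58.4 : 100.0 : 74.9 : 20.5

1.1 : 13.8 : 58.4 : 100.0 : 74.9 : 20.5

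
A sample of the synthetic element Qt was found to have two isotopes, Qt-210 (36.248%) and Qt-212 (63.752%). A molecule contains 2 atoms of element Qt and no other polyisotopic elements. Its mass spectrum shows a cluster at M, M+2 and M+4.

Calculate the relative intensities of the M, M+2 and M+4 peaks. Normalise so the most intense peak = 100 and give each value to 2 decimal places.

28.43 : 100.00 : 87.94

Expanding (0.36248 + 0.63752)^2:
P(M) = 0.36248^2 = 0.131392
P(M+2) = 2 × 0.36248^1 × 0.63752^1 = 0.462176
P(M+4) = 0.63752^2 = 0.406432
The M+2 peak is largest (0.462176); scaling to 100 gives 28.43 : 100.00 : 87.94.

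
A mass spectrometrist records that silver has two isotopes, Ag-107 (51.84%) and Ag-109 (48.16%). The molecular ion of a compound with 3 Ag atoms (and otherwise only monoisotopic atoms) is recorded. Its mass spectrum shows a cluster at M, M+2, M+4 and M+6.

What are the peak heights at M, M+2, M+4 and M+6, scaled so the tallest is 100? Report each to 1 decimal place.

Expanding (0.5184 + 0.4816)^3:
P(M) = 0.5184^3 = 0.139314
P(M+2) = 3 × 0.5184^2 × 0.4816^1 = 0.388273
P(M+4) = 3 × 0.5184^1 × 0.4816^2 = 0.360711
P(M+6) = 0.4816^3 = 0.111702
The M+2 peak is largest (0.388273); scaling to 100 gives 35.9 : 100.0 : 92.9 : 28.8.

35.9 : 100.0 : 92.9 : 28.8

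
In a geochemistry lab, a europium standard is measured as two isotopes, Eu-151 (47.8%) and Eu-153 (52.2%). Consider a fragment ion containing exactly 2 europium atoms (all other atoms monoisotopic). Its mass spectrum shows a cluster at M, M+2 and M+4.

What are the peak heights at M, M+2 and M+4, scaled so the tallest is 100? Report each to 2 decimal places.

Each Eu atom is independently Eu-151 (p = 0.478) or Eu-153 (q = 0.522); the cluster is the binomial expansion (p + q)^2.
P(M) = 0.478^2 = 0.228484
P(M+2) = 2 × 0.478^1 × 0.522^1 = 0.499032
P(M+4) = 0.522^2 = 0.272484
The M+2 peak is largest (0.499032); scaling to 100 gives 45.79 : 100.00 : 54.60.

45.79 : 100.00 : 54.60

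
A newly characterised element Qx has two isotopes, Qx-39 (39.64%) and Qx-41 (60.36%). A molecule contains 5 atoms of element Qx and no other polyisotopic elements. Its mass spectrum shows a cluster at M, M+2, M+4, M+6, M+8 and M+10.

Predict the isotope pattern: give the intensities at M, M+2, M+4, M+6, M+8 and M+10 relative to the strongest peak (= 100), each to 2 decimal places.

The 5 Qx atoms are independent, so intensities follow the terms of (0.3964 + 0.6036)^5.
P(M) = 0.3964^5 = 0.009787
P(M+2) = 5 × 0.3964^4 × 0.6036^1 = 0.074517
P(M+4) = 10 × 0.3964^3 × 0.6036^2 = 0.226934
P(M+6) = 10 × 0.3964^2 × 0.6036^3 = 0.345553
P(M+8) = 5 × 0.3964^1 × 0.6036^4 = 0.263088
P(M+10) = 0.6036^5 = 0.080121
The M+6 peak is largest (0.345553); scaling to 100 gives 2.83 : 21.56 : 65.67 : 100.00 : 76.14 : 23.19.

2.83 : 21.56 : 65.67 : 100.00 : 76.14 : 23.19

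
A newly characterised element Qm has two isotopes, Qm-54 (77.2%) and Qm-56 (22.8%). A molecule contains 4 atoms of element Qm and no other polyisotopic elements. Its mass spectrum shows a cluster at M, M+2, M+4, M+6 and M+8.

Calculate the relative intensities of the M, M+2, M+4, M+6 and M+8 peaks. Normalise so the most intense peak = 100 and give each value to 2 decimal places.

84.65 : 100.00 : 44.30 : 8.72 : 0.64

The 4 Qm atoms are independent, so intensities follow the terms of (0.772 + 0.228)^4.
P(M) = 0.772^4 = 0.355197
P(M+2) = 4 × 0.772^3 × 0.228^1 = 0.419611
P(M+4) = 6 × 0.772^2 × 0.228^2 = 0.185890
P(M+6) = 4 × 0.772^1 × 0.228^3 = 0.036600
P(M+8) = 0.228^4 = 0.002702
The M+2 peak is largest (0.419611); scaling to 100 gives 84.65 : 100.00 : 44.30 : 8.72 : 0.64.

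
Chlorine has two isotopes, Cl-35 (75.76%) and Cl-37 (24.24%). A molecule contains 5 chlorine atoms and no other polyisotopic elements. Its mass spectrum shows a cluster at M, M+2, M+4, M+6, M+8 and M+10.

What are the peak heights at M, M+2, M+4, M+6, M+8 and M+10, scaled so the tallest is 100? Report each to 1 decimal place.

62.5 : 100.0 : 64.0 : 20.5 : 3.3 : 0.2

Expanding (0.7576 + 0.2424)^5:
P(M) = 0.7576^5 = 0.249574
P(M+2) = 5 × 0.7576^4 × 0.2424^1 = 0.399266
P(M+4) = 10 × 0.7576^3 × 0.2424^2 = 0.255497
P(M+6) = 10 × 0.7576^2 × 0.2424^3 = 0.081748
P(M+8) = 5 × 0.7576^1 × 0.2424^4 = 0.013078
P(M+10) = 0.2424^5 = 0.000837
The M+2 peak is largest (0.399266); scaling to 100 gives 62.5 : 100.0 : 64.0 : 20.5 : 3.3 : 0.2.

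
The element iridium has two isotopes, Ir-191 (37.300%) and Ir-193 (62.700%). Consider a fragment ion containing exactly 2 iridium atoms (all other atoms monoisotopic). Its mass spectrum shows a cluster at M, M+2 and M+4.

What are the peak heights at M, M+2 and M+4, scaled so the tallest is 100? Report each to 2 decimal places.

29.74 : 100.00 : 84.05

Each Ir atom is independently Ir-191 (p = 0.37300) or Ir-193 (q = 0.62700); the cluster is the binomial expansion (p + q)^2.
P(M) = 0.37300^2 = 0.139129
P(M+2) = 2 × 0.37300^1 × 0.62700^1 = 0.467742
P(M+4) = 0.62700^2 = 0.393129
The M+2 peak is largest (0.467742); scaling to 100 gives 29.74 : 100.00 : 84.05.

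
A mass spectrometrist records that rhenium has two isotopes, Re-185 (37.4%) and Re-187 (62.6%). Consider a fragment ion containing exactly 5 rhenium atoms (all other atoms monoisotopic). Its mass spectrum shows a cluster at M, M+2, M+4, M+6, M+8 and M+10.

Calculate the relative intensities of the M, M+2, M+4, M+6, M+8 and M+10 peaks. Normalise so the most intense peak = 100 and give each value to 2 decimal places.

2.13 : 17.85 : 59.74 : 100.00 : 83.69 : 28.02

Expanding (0.374 + 0.626)^5:
P(M) = 0.374^5 = 0.007317
P(M+2) = 5 × 0.374^4 × 0.626^1 = 0.061239
P(M+4) = 10 × 0.374^3 × 0.626^2 = 0.205005
P(M+6) = 10 × 0.374^2 × 0.626^3 = 0.343136
P(M+8) = 5 × 0.374^1 × 0.626^4 = 0.287170
P(M+10) = 0.626^5 = 0.096133
The M+6 peak is largest (0.343136); scaling to 100 gives 2.13 : 17.85 : 59.74 : 100.00 : 83.69 : 28.02.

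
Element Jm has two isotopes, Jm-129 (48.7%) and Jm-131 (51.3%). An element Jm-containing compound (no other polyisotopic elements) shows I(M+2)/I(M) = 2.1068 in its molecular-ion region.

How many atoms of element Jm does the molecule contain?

2

With n Jm atoms, P(M+2)/P(M) = C(n,1)·p^(n−1)q / p^n = n·q/p = n · 0.513/0.487.
n = 2.1068 × 0.487/0.513 = 2.00 ≈ 2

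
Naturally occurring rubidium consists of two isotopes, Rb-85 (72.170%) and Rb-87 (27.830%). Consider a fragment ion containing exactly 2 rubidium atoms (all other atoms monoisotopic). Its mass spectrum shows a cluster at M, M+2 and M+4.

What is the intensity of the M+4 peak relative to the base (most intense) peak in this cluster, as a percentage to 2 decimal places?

Term probabilities: M 0.5209, M+2 0.4017, M+4 0.0775. Base peak = M.
P(M) = C(2,0) × 0.72170^2 × 0.27830^0 = 1 × 0.52085089 × 1.0000 = 0.520851 (base)
P(M+4) = C(2,2) × 0.72170^0 × 0.27830^2 = 1 × 1.0000 × 0.07745089 = 0.077451
Relative intensity = 0.077451 / 0.520851 × 100 = 14.87

14.87%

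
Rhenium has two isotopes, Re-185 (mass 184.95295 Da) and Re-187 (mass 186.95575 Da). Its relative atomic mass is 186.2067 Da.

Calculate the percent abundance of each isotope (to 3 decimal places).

Re-185: 37.400%, Re-187: 62.600%

Writing the weighted mean with unknown fraction x of Re-185:
184.95295·x + 186.95575·(1 − x) = 186.2067
(184.95295 − 186.95575)·x = 186.2067 − 186.95575
x = -0.74905 / -2.00280 = 0.37400 → 37.400% Re-185, 62.600% Re-187.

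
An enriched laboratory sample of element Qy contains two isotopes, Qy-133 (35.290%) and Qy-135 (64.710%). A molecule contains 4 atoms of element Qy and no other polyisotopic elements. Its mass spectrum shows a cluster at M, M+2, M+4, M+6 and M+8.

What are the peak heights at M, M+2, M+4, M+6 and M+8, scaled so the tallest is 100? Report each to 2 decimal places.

4.05 : 29.74 : 81.80 : 100.00 : 45.84

Expanding (0.35290 + 0.64710)^4:
P(M) = 0.35290^4 = 0.015510
P(M+2) = 4 × 0.35290^3 × 0.64710^1 = 0.113759
P(M+4) = 6 × 0.35290^2 × 0.64710^2 = 0.312894
P(M+6) = 4 × 0.35290^1 × 0.64710^3 = 0.382495
P(M+8) = 0.64710^4 = 0.175342
The M+6 peak is largest (0.382495); scaling to 100 gives 4.05 : 29.74 : 81.80 : 100.00 : 45.84.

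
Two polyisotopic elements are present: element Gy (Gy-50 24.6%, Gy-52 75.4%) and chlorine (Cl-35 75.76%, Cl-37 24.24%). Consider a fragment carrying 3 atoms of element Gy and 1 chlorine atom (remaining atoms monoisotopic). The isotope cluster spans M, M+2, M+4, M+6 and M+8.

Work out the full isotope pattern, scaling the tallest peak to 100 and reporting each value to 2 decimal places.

Element Gy pattern (n=3): 0.01488694 : 0.13688719 : 0.41956481 : 0.42866106
Chlorine pattern (n=1): 0.7576 : 0.2424
Convolve the two distributions (both contribute in 2-u steps):
  M: 0.01488694×0.7576 = 0.011278
  M+2: 0.01488694×0.2424 + 0.13688719×0.7576 = 0.107314
  M+4: 0.13688719×0.2424 + 0.41956481×0.7576 = 0.351044
  M+6: 0.41956481×0.2424 + 0.42866106×0.7576 = 0.426456
  M+8: 0.42866106×0.2424 = 0.103907
Scale to base peak (0.426456) = 100: 2.64 : 25.16 : 82.32 : 100.00 : 24.37

2.64 : 25.16 : 82.32 : 100.00 : 24.37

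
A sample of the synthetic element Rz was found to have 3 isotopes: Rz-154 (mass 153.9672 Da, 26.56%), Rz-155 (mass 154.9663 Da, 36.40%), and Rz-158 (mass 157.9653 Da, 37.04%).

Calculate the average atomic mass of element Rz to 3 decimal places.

Weight each isotope mass by its fractional abundance: 0.2656 × 153.9672 + 0.3640 × 154.9663 + 0.3704 × 157.9653
= 40.89369 + 56.40773 + 58.51035 = 155.81177 Da

155.812 Da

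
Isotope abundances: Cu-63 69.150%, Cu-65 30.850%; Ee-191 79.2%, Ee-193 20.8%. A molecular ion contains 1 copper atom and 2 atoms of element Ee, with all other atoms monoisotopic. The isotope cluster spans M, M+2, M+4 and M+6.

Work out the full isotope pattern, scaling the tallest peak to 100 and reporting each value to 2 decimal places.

100.00 : 97.14 : 30.33 : 3.08

Copper pattern (n=1): 0.6915 : 0.3085
Element Ee pattern (n=2): 0.627264 : 0.329472 : 0.043264
Convolve the two distributions (both contribute in 2-u steps):
  M: 0.6915×0.627264 = 0.433753
  M+2: 0.6915×0.329472 + 0.3085×0.627264 = 0.421341
  M+4: 0.6915×0.043264 + 0.3085×0.329472 = 0.131559
  M+6: 0.3085×0.043264 = 0.013347
Scale to base peak (0.433753) = 100: 100.00 : 97.14 : 30.33 : 3.08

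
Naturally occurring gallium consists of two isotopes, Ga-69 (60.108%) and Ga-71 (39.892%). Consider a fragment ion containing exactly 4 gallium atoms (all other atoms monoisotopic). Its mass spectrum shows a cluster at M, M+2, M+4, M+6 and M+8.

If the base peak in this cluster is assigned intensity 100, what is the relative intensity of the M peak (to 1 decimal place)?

Term probabilities: M 0.1305, M+2 0.3465, M+4 0.3450, M+6 0.1526, M+8 0.0253. Base peak = M+2.
P(M+2) = C(4,1) × 0.60108^3 × 0.39892^1 = 4 × 0.2171685 × 0.39892 = 0.346531 (base)
P(M) = C(4,0) × 0.60108^4 × 0.39892^0 = 1 × 0.13053564 × 1.0000 = 0.130536
Relative intensity = 0.130536 / 0.346531 × 100 = 37.7

37.7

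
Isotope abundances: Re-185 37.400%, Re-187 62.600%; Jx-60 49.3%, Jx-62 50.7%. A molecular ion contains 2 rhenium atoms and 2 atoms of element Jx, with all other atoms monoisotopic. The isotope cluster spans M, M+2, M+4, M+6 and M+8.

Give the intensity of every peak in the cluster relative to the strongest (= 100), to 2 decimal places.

9.31 : 50.30 : 100.00 : 86.58 : 27.58

Rhenium pattern (n=2): 0.139876 : 0.468248 : 0.391876
Element Jx pattern (n=2): 0.243049 : 0.499902 : 0.257049
Convolve the two distributions (both contribute in 2-u steps):
  M: 0.139876×0.243049 = 0.033997
  M+2: 0.139876×0.499902 + 0.468248×0.243049 = 0.183732
  M+4: 0.139876×0.257049 + 0.468248×0.499902 + 0.391876×0.243049 = 0.365278
  M+6: 0.468248×0.257049 + 0.391876×0.499902 = 0.316262
  M+8: 0.391876×0.257049 = 0.100731
Scale to base peak (0.365278) = 100: 9.31 : 50.30 : 100.00 : 86.58 : 27.58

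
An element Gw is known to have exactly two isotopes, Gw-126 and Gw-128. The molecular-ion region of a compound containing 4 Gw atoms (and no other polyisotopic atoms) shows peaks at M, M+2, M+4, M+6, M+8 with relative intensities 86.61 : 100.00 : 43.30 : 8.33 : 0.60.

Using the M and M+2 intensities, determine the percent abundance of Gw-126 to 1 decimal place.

77.6%

If p is the fraction of Gw that is Gw-126, then I(M+2)/I(M) = [C(4,1)·p^3·(1−p)] / p^4 = 4·(1−p)/p = 100.00/86.61 = 1.1546
(1−p)/p = 1.1546/4 = 0.2887  ⇒  p = 1/(1 + 0.2887) = 0.7760
Gw-126: 77.6%, Gw-128: 22.4%.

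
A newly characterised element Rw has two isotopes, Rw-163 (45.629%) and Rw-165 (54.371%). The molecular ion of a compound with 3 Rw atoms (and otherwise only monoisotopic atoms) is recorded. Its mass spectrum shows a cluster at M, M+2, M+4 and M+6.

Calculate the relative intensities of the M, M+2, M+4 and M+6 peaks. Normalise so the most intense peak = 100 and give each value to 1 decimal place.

Expanding (0.45629 + 0.54371)^3:
P(M) = 0.45629^3 = 0.095000
P(M+2) = 3 × 0.45629^2 × 0.54371^1 = 0.339602
P(M+4) = 3 × 0.45629^1 × 0.54371^2 = 0.404666
P(M+6) = 0.54371^3 = 0.160732
The M+4 peak is largest (0.404666); scaling to 100 gives 23.5 : 83.9 : 100.0 : 39.7.

23.5 : 83.9 : 100.0 : 39.7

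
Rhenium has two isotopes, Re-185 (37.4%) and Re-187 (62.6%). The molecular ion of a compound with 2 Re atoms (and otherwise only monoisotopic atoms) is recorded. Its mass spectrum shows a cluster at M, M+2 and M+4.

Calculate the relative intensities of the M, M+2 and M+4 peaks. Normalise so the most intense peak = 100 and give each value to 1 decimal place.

Each Re atom is independently Re-185 (p = 0.374) or Re-187 (q = 0.626); the cluster is the binomial expansion (p + q)^2.
P(M) = 0.374^2 = 0.139876
P(M+2) = 2 × 0.374^1 × 0.626^1 = 0.468248
P(M+4) = 0.626^2 = 0.391876
The M+2 peak is largest (0.468248); scaling to 100 gives 29.9 : 100.0 : 83.7.

29.9 : 100.0 : 83.7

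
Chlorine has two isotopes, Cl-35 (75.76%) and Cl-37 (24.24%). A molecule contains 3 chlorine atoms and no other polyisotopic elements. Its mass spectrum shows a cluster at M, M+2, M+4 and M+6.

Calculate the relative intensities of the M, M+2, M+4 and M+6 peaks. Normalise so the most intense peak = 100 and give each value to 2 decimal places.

100.00 : 95.99 : 30.71 : 3.28

The 3 Cl atoms are independent, so intensities follow the terms of (0.7576 + 0.2424)^3.
P(M) = 0.7576^3 = 0.434830
P(M+2) = 3 × 0.7576^2 × 0.2424^1 = 0.417382
P(M+4) = 3 × 0.7576^1 × 0.2424^2 = 0.133545
P(M+6) = 0.2424^3 = 0.014243
The M peak is largest (0.434830); scaling to 100 gives 100.00 : 95.99 : 30.71 : 3.28.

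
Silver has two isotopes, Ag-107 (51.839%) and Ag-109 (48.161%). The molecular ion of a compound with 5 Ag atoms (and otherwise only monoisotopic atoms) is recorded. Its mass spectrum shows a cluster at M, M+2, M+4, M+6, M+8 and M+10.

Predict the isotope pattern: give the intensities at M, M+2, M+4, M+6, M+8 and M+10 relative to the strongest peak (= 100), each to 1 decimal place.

Expanding (0.51839 + 0.48161)^5:
P(M) = 0.51839^5 = 0.037435
P(M+2) = 5 × 0.51839^4 × 0.48161^1 = 0.173897
P(M+4) = 10 × 0.51839^3 × 0.48161^2 = 0.323118
P(M+6) = 10 × 0.51839^2 × 0.48161^3 = 0.300192
P(M+8) = 5 × 0.51839^1 × 0.48161^4 = 0.139447
P(M+10) = 0.48161^5 = 0.025911
The M+4 peak is largest (0.323118); scaling to 100 gives 11.6 : 53.8 : 100.0 : 92.9 : 43.2 : 8.0.

11.6 : 53.8 : 100.0 : 92.9 : 43.2 : 8.0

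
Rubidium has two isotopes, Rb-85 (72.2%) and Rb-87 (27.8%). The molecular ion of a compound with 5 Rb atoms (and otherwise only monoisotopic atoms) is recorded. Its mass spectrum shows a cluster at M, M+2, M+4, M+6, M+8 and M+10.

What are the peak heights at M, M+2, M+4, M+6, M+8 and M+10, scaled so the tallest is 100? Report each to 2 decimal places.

51.94 : 100.00 : 77.01 : 29.65 : 5.71 : 0.44

Each Rb atom is independently Rb-85 (p = 0.722) or Rb-87 (q = 0.278); the cluster is the binomial expansion (p + q)^5.
P(M) = 0.722^5 = 0.196194
P(M+2) = 5 × 0.722^4 × 0.278^1 = 0.377714
P(M+4) = 10 × 0.722^3 × 0.278^2 = 0.290872
P(M+6) = 10 × 0.722^2 × 0.278^3 = 0.111998
P(M+8) = 5 × 0.722^1 × 0.278^4 = 0.021562
P(M+10) = 0.278^5 = 0.001660
The M+2 peak is largest (0.377714); scaling to 100 gives 51.94 : 100.00 : 77.01 : 29.65 : 5.71 : 0.44.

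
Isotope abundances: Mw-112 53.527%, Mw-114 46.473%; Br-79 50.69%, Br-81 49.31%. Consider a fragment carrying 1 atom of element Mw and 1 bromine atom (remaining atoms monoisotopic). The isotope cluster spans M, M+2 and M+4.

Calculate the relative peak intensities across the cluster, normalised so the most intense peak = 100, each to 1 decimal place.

Element Mw pattern (n=1): 0.53527 : 0.46473
Bromine pattern (n=1): 0.5069 : 0.4931
Convolve the two distributions (both contribute in 2-u steps):
  M: 0.53527×0.5069 = 0.271328
  M+2: 0.53527×0.4931 + 0.46473×0.5069 = 0.499513
  M+4: 0.46473×0.4931 = 0.229158
Scale to base peak (0.499513) = 100: 54.3 : 100.0 : 45.9

54.3 : 100.0 : 45.9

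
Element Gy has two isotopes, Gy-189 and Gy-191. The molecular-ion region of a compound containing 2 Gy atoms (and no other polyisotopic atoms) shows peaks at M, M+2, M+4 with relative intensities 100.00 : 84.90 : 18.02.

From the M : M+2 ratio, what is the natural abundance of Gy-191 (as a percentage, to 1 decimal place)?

29.8%

Let p = fractional abundance of Gy-189. I(M+2)/I(M) = [C(2,1)·p^1·(1−p)] / p^2 = 2·(1−p)/p = 84.90/100.00 = 0.8490
(1−p)/p = 0.8490/2 = 0.4245  ⇒  p = 1/(1 + 0.4245) = 0.7020
Gy-189: 70.2%, Gy-191: 29.8%.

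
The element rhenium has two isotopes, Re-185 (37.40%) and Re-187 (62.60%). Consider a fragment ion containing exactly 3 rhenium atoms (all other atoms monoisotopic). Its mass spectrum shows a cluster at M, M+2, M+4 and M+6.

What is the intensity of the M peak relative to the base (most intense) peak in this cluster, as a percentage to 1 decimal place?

Binomial terms of (0.3740 + 0.6260)^3: M 0.0523, M+2 0.2627, M+4 0.4397, M+6 0.2453 → M+4 is the base peak.
P(M+4) = C(3,2) × 0.3740^1 × 0.6260^2 = 3 × 0.3740 × 0.391876 = 0.439685 (base)
P(M) = C(3,0) × 0.3740^3 × 0.6260^0 = 1 × 0.05231362 × 1.0000 = 0.052314
Relative intensity = 0.052314 / 0.439685 × 100 = 11.9

11.9%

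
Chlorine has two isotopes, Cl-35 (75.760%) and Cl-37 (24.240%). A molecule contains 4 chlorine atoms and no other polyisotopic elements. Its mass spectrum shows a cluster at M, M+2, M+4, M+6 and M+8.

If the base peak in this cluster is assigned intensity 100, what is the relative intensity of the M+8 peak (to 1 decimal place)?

0.8

(0.75760 + 0.24240)^4 gives M 0.3294, M+2 0.4216, M+4 0.2023, M+6 0.0432, M+8 0.0035; the largest is M+2.
P(M+2) = C(4,1) × 0.75760^3 × 0.24240^1 = 4 × 0.4348304 × 0.2424 = 0.421612 (base)
P(M+8) = C(4,4) × 0.75760^0 × 0.24240^4 = 1 × 1.0000 × 0.00345247 = 0.003452
Relative intensity = 0.003452 / 0.421612 × 100 = 0.8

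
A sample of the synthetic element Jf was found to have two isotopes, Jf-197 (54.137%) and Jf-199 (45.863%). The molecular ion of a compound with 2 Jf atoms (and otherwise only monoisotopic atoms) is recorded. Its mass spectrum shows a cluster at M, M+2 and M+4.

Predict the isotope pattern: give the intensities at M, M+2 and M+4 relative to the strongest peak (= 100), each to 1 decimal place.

Expanding (0.54137 + 0.45863)^2:
P(M) = 0.54137^2 = 0.293081
P(M+2) = 2 × 0.54137^1 × 0.45863^1 = 0.496577
P(M+4) = 0.45863^2 = 0.210341
The M+2 peak is largest (0.496577); scaling to 100 gives 59.0 : 100.0 : 42.4.

59.0 : 100.0 : 42.4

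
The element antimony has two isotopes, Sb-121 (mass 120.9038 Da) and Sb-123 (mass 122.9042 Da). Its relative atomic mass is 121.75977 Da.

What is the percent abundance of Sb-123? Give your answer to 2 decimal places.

42.79%

With x = fraction of Sb-121 (so Sb-123 is 1 − x):
120.9038·x + 122.9042·(1 − x) = 121.75977
(120.9038 − 122.9042)·x = 121.75977 − 122.9042
x = -1.14443 / -2.0004 = 0.57210 → 57.21% Sb-121, 42.79% Sb-123.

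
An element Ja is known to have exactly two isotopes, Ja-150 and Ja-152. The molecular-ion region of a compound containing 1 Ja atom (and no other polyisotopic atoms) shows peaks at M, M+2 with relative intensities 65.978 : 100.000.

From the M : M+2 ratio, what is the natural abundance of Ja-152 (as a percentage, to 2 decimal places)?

If p is the fraction of Ja that is Ja-150, then I(M+2)/I(M) = [C(1,1)·p^0·(1−p)] / p^1 = 1·(1−p)/p = 100.000/65.978 = 1.5157
(1−p)/p = 1.5157/1 = 1.5157  ⇒  p = 1/(1 + 1.5157) = 0.3975
Ja-150: 39.75%, Ja-152: 60.25%.

60.25%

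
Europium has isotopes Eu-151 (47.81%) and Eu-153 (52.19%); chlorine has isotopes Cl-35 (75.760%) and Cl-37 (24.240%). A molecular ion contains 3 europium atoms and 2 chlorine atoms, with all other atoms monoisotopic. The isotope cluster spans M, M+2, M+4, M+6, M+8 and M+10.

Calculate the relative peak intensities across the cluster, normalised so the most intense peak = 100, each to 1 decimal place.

17.3 : 67.8 : 100.0 : 68.0 : 20.8 : 2.3

Europium pattern (n=3): 0.10928391 : 0.3578871 : 0.39067407 : 0.14215492
Chlorine pattern (n=2): 0.57395776 : 0.36728448 : 0.05875776
Convolve the two distributions (both contribute in 2-u steps):
  M: 0.10928391×0.57395776 = 0.062724
  M+2: 0.10928391×0.36728448 + 0.3578871×0.57395776 = 0.245550
  M+4: 0.10928391×0.05875776 + 0.3578871×0.36728448 + 0.39067407×0.57395776 = 0.362098
  M+6: 0.3578871×0.05875776 + 0.39067407×0.36728448 + 0.14215492×0.57395776 = 0.246108
  M+8: 0.39067407×0.05875776 + 0.14215492×0.36728448 = 0.075166
  M+10: 0.14215492×0.05875776 = 0.008353
Scale to base peak (0.362098) = 100: 17.3 : 67.8 : 100.0 : 68.0 : 20.8 : 2.3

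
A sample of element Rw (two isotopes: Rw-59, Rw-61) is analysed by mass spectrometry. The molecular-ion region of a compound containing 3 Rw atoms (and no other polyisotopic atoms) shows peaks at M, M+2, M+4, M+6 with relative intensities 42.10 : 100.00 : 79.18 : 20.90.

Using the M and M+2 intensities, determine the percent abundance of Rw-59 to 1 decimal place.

55.8%

If p is the fraction of Rw that is Rw-59, then I(M+2)/I(M) = [C(3,1)·p^2·(1−p)] / p^3 = 3·(1−p)/p = 100.00/42.10 = 2.3753
(1−p)/p = 2.3753/3 = 0.7918  ⇒  p = 1/(1 + 0.7918) = 0.5581
Rw-59: 55.8%, Rw-61: 44.2%.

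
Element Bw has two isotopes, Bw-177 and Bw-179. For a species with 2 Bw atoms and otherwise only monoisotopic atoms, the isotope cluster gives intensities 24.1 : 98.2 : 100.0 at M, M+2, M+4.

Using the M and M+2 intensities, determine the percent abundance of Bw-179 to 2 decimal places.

67.08%

If p is the fraction of Bw that is Bw-177, then I(M+2)/I(M) = [C(2,1)·p^1·(1−p)] / p^2 = 2·(1−p)/p = 98.2/24.1 = 4.0747
(1−p)/p = 4.0747/2 = 2.0373  ⇒  p = 1/(1 + 2.0373) = 0.3292
Bw-177: 32.92%, Bw-179: 67.08%.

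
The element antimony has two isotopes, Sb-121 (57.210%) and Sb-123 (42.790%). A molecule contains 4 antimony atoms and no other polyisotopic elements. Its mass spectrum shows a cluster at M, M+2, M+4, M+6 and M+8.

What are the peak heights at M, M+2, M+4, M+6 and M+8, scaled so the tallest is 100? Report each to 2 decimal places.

29.79 : 89.13 : 100.00 : 49.86 : 9.32

Expanding (0.57210 + 0.42790)^4:
P(M) = 0.57210^4 = 0.107124
P(M+2) = 4 × 0.57210^3 × 0.42790^1 = 0.320493
P(M+4) = 6 × 0.57210^2 × 0.42790^2 = 0.359567
P(M+6) = 4 × 0.57210^1 × 0.42790^3 = 0.179291
P(M+8) = 0.42790^4 = 0.033525
The M+4 peak is largest (0.359567); scaling to 100 gives 29.79 : 89.13 : 100.00 : 49.86 : 9.32.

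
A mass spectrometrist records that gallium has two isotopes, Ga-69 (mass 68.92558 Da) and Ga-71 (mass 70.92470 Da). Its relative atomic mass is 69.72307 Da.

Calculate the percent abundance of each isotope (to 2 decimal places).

With x = fraction of Ga-69 (so Ga-71 is 1 − x):
68.92558·x + 70.92470·(1 − x) = 69.72307
(68.92558 − 70.92470)·x = 69.72307 − 70.92470
x = -1.20163 / -1.99912 = 0.60108 → 60.11% Ga-69, 39.89% Ga-71.

Ga-69: 60.11%, Ga-71: 39.89%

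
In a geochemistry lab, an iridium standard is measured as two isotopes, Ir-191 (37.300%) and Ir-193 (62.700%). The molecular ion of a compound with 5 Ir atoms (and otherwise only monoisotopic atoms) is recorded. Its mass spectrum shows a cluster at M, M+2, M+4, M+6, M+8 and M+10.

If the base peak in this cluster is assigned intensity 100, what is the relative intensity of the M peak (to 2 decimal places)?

Term probabilities: M 0.0072, M+2 0.0607, M+4 0.2040, M+6 0.3429, M+8 0.2882, M+10 0.0969. Base peak = M+6.
P(M+6) = C(5,3) × 0.37300^2 × 0.62700^3 = 10 × 0.139129 × 0.24649188 = 0.342942 (base)
P(M) = C(5,0) × 0.37300^5 × 0.62700^0 = 1 × 0.00722012 × 1.0000 = 0.007220
Relative intensity = 0.007220 / 0.342942 × 100 = 2.11

2.11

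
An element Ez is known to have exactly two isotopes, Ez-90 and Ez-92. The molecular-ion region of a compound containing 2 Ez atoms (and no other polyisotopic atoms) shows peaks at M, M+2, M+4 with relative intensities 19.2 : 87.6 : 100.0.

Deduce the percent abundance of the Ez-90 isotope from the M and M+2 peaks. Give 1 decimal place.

30.5%

Write p for the Ez-90 fraction. I(M+2)/I(M) = [C(2,1)·p^1·(1−p)] / p^2 = 2·(1−p)/p = 87.6/19.2 = 4.5625
(1−p)/p = 4.5625/2 = 2.2812  ⇒  p = 1/(1 + 2.2812) = 0.3048
Ez-90: 30.5%, Ez-92: 69.5%.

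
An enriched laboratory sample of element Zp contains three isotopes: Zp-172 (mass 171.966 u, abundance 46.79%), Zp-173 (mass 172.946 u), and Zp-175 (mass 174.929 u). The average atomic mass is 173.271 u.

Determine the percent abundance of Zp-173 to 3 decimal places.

13.697%

The remaining 53.21% is split between Zp-173 (fraction x) and Zp-175 (fraction 0.5321 − x).
Substituting: 172.946x + 174.929(0.5321 − x) = 92.8081086
(172.946 − 174.929)x = -0.2716123  ⇒  x = 0.13697, y = 0.39513
Zp-173: 13.697%, Zp-175: 39.513%.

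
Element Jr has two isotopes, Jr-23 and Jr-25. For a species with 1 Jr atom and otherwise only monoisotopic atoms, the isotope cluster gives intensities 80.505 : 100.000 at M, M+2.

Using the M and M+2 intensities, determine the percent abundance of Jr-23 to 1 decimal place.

44.6%

Let p = fractional abundance of Jr-23. I(M+2)/I(M) = [C(1,1)·p^0·(1−p)] / p^1 = 1·(1−p)/p = 100.000/80.505 = 1.2422
(1−p)/p = 1.2422/1 = 1.2422  ⇒  p = 1/(1 + 1.2422) = 0.4460
Jr-23: 44.6%, Jr-25: 55.4%.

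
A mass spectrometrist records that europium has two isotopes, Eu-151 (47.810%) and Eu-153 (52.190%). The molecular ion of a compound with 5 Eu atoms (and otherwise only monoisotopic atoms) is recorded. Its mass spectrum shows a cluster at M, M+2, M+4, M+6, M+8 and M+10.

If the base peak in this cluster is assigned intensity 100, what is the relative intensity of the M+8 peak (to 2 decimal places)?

Binomial terms of (0.47810 + 0.52190)^5: M 0.0250, M+2 0.1363, M+4 0.2977, M+6 0.3249, M+8 0.1774, M+10 0.0387 → M+6 is the base peak.
P(M+6) = C(5,3) × 0.47810^2 × 0.52190^3 = 10 × 0.22857961 × 0.14215492 = 0.324937 (base)
P(M+8) = C(5,4) × 0.47810^1 × 0.52190^4 = 5 × 0.4781 × 0.07419065 = 0.177353
Relative intensity = 0.177353 / 0.324937 × 100 = 54.58

54.58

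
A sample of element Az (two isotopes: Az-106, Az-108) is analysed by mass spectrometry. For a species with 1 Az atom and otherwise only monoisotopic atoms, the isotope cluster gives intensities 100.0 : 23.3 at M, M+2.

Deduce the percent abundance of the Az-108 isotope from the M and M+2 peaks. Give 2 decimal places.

18.90%

Write p for the Az-106 fraction. I(M+2)/I(M) = [C(1,1)·p^0·(1−p)] / p^1 = 1·(1−p)/p = 23.3/100.0 = 0.2330
(1−p)/p = 0.2330/1 = 0.2330  ⇒  p = 1/(1 + 0.2330) = 0.8110
Az-106: 81.10%, Az-108: 18.90%.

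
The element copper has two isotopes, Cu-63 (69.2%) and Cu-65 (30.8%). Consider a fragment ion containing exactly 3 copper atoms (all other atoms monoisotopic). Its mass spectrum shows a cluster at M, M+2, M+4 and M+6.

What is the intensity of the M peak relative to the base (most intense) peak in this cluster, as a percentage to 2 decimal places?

74.89%

Binomial terms of (0.692 + 0.308)^3: M 0.3314, M+2 0.4425, M+4 0.1969, M+6 0.0292 → M+2 is the base peak.
P(M+2) = C(3,1) × 0.692^2 × 0.308^1 = 3 × 0.478864 × 0.3080 = 0.442470 (base)
P(M) = C(3,0) × 0.692^3 × 0.308^0 = 1 × 0.33137389 × 1.0000 = 0.331374
Relative intensity = 0.331374 / 0.442470 × 100 = 74.89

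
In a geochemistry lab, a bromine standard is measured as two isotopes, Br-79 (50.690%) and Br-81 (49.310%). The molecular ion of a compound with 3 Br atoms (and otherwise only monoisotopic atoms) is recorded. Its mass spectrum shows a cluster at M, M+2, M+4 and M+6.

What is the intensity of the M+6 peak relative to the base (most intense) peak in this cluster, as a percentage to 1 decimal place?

(0.50690 + 0.49310)^3 gives M 0.1302, M+2 0.3801, M+4 0.3698, M+6 0.1199; the largest is M+2.
P(M+2) = C(3,1) × 0.50690^2 × 0.49310^1 = 3 × 0.25694761 × 0.4931 = 0.380103 (base)
P(M+6) = C(3,3) × 0.50690^0 × 0.49310^3 = 1 × 1.0000 × 0.11989609 = 0.119896
Relative intensity = 0.119896 / 0.380103 × 100 = 31.5

31.5%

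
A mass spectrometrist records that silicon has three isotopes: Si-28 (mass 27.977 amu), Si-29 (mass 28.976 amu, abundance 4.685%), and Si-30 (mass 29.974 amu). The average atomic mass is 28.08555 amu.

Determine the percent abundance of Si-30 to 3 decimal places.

Let x and y be the fractions of Si-28 and Si-30. Then x + y = 1 − 0.04685 = 0.95315 and 27.977x + 29.974y = 28.08555 − 0.04685×28.976 = 26.7280244.
Substituting: 27.977x + 29.974(0.95315 − x) = 26.7280244
(27.977 − 29.974)x = -1.8416937  ⇒  x = 0.92223, y = 0.03092
Si-28: 92.223%, Si-30: 3.092%.

3.092%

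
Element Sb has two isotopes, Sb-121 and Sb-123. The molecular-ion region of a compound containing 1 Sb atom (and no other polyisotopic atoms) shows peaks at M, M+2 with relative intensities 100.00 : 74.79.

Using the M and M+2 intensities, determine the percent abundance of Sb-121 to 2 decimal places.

If p is the fraction of Sb that is Sb-121, then I(M+2)/I(M) = [C(1,1)·p^0·(1−p)] / p^1 = 1·(1−p)/p = 74.79/100.00 = 0.7479
(1−p)/p = 0.7479/1 = 0.7479  ⇒  p = 1/(1 + 0.7479) = 0.5721
Sb-121: 57.21%, Sb-123: 42.79%.

57.21%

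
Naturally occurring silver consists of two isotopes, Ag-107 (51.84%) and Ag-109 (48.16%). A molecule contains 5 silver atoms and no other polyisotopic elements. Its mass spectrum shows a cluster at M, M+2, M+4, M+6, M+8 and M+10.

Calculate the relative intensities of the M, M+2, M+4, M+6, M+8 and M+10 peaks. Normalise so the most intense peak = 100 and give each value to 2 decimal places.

Each Ag atom is independently Ag-107 (p = 0.5184) or Ag-109 (q = 0.4816); the cluster is the binomial expansion (p + q)^5.
P(M) = 0.5184^5 = 0.037439
P(M+2) = 5 × 0.5184^4 × 0.4816^1 = 0.173907
P(M+4) = 10 × 0.5184^3 × 0.4816^2 = 0.323123
P(M+6) = 10 × 0.5184^2 × 0.4816^3 = 0.300185
P(M+8) = 5 × 0.5184^1 × 0.4816^4 = 0.139438
P(M+10) = 0.4816^5 = 0.025908
The M+4 peak is largest (0.323123); scaling to 100 gives 11.59 : 53.82 : 100.00 : 92.90 : 43.15 : 8.02.

11.59 : 53.82 : 100.00 : 92.90 : 43.15 : 8.02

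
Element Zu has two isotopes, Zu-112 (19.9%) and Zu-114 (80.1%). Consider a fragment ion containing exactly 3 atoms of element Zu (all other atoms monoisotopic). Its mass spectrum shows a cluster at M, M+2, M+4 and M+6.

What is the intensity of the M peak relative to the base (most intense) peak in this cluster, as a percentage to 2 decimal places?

1.53%

Binomial terms of (0.199 + 0.801)^3: M 0.0079, M+2 0.0952, M+4 0.3830, M+6 0.5139 → M+6 is the base peak.
P(M+6) = C(3,3) × 0.199^0 × 0.801^3 = 1 × 1.0000 × 0.5139224 = 0.513922 (base)
P(M) = C(3,0) × 0.199^3 × 0.801^0 = 1 × 0.0078806 × 1.0000 = 0.007881
Relative intensity = 0.007881 / 0.513922 × 100 = 1.53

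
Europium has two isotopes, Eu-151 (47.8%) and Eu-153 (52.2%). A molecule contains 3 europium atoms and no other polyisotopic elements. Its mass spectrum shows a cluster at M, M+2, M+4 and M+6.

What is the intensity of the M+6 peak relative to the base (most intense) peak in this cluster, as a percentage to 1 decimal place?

36.4%

Term probabilities: M 0.1092, M+2 0.3578, M+4 0.3907, M+6 0.1422. Base peak = M+4.
P(M+4) = C(3,2) × 0.478^1 × 0.522^2 = 3 × 0.4780 × 0.272484 = 0.390742 (base)
P(M+6) = C(3,3) × 0.478^0 × 0.522^3 = 1 × 1.0000 × 0.14223665 = 0.142237
Relative intensity = 0.142237 / 0.390742 × 100 = 36.4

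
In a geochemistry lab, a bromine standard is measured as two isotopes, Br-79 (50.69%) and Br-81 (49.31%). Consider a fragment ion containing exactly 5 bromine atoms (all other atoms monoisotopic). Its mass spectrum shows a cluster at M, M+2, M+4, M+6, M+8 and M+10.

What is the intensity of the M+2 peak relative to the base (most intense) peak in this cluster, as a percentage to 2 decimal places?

51.40%

Binomial terms of (0.5069 + 0.4931)^5: M 0.0335, M+2 0.1628, M+4 0.3167, M+6 0.3081, M+8 0.1498, M+10 0.0292 → M+4 is the base peak.
P(M+4) = C(5,2) × 0.5069^3 × 0.4931^2 = 10 × 0.13024674 × 0.24314761 = 0.316692 (base)
P(M+2) = C(5,1) × 0.5069^4 × 0.4931^1 = 5 × 0.06602207 × 0.4931 = 0.162777
Relative intensity = 0.162777 / 0.316692 × 100 = 51.40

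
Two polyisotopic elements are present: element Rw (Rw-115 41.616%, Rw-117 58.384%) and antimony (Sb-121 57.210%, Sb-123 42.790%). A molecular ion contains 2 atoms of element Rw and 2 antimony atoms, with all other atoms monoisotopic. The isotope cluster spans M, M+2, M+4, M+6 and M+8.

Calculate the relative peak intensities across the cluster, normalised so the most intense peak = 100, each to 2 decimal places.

14.87 : 63.97 : 100.00 : 67.12 : 16.37

Element Rw pattern (n=2): 0.17318915 : 0.48594171 : 0.34086915
Antimony pattern (n=2): 0.32729841 : 0.48960318 : 0.18309841
Convolve the two distributions (both contribute in 2-u steps):
  M: 0.17318915×0.32729841 = 0.056685
  M+2: 0.17318915×0.48960318 + 0.48594171×0.32729841 = 0.243842
  M+4: 0.17318915×0.18309841 + 0.48594171×0.48960318 + 0.34086915×0.32729841 = 0.381195
  M+6: 0.48594171×0.18309841 + 0.34086915×0.48960318 = 0.255866
  M+8: 0.34086915×0.18309841 = 0.062413
Scale to base peak (0.381195) = 100: 14.87 : 63.97 : 100.00 : 67.12 : 16.37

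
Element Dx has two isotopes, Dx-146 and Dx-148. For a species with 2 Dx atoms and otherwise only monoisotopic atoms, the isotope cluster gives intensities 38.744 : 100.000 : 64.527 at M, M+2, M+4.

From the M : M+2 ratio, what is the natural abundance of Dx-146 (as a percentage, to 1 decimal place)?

Write p for the Dx-146 fraction. I(M+2)/I(M) = [C(2,1)·p^1·(1−p)] / p^2 = 2·(1−p)/p = 100.000/38.744 = 2.5810
(1−p)/p = 2.5810/2 = 1.2905  ⇒  p = 1/(1 + 1.2905) = 0.4366
Dx-146: 43.7%, Dx-148: 56.3%.

43.7%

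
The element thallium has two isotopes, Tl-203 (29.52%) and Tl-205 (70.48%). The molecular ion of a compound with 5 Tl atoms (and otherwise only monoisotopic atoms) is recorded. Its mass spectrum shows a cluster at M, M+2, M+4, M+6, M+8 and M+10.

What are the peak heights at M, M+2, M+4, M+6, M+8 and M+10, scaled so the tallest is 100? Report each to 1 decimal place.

Expanding (0.2952 + 0.7048)^5:
P(M) = 0.2952^5 = 0.002242
P(M+2) = 5 × 0.2952^4 × 0.7048^1 = 0.026761
P(M+4) = 10 × 0.2952^3 × 0.7048^2 = 0.127785
P(M+6) = 10 × 0.2952^2 × 0.7048^3 = 0.305092
P(M+8) = 5 × 0.2952^1 × 0.7048^4 = 0.364208
P(M+10) = 0.7048^5 = 0.173912
The M+8 peak is largest (0.364208); scaling to 100 gives 0.6 : 7.3 : 35.1 : 83.8 : 100.0 : 47.8.

0.6 : 7.3 : 35.1 : 83.8 : 100.0 : 47.8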